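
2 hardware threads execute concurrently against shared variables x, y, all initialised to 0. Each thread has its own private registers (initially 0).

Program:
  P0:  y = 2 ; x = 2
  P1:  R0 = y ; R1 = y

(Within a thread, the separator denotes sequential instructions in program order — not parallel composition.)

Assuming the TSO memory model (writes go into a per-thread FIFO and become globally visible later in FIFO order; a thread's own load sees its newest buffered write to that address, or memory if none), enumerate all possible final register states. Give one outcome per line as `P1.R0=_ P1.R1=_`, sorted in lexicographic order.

outcome vector order: (P1.R0,P1.R1)
|TSO outcomes| = 3

P1.R0=0 P1.R1=0
P1.R0=0 P1.R1=2
P1.R0=2 P1.R1=2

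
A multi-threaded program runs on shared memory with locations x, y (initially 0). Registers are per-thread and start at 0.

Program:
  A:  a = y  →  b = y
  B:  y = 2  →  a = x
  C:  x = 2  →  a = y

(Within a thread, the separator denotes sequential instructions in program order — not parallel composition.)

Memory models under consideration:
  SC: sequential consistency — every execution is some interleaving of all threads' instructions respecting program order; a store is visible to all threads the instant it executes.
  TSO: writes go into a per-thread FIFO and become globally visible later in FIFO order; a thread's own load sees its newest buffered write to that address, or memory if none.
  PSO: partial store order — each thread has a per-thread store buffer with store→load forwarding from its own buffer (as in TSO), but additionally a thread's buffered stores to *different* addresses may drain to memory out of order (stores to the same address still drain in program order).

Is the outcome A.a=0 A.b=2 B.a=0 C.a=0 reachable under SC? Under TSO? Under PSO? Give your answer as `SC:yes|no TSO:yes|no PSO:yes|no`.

SC:no TSO:yes PSO:yes

outcome vector order: (A.a,A.b,B.a,C.a)
SC (9): <0 0 0 2>, <0 0 2 0>, <0 0 2 2>, <0 2 0 2>, <0 2 2 0>, <0 2 2 2>, <2 2 0 2>, <2 2 2 0>, <2 2 2 2>
TSO (12): <0 0 0 0>, <0 0 0 2>, <0 0 2 0>, <0 0 2 2>, <0 2 0 0>, <0 2 0 2>, <0 2 2 0>, <0 2 2 2>, <2 2 0 0>, <2 2 0 2>, <2 2 2 0>, <2 2 2 2>
PSO (12): <0 0 0 0>, <0 0 0 2>, <0 0 2 0>, <0 0 2 2>, <0 2 0 0>, <0 2 0 2>, <0 2 2 0>, <0 2 2 2>, <2 2 0 0>, <2 2 0 2>, <2 2 2 0>, <2 2 2 2>
target <0 2 0 0> ∈ {TSO,PSO}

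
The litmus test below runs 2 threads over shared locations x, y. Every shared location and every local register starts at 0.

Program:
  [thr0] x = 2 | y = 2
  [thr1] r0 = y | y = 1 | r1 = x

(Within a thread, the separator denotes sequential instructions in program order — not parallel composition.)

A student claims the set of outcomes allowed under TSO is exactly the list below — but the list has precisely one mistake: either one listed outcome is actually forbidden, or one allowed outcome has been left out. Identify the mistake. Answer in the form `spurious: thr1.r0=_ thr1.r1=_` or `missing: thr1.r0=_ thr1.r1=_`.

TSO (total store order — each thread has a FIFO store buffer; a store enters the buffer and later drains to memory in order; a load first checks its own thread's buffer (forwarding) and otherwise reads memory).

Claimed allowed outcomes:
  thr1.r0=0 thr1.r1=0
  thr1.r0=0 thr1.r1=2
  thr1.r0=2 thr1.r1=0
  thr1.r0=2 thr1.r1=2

spurious: thr1.r0=2 thr1.r1=0

outcome vector order: (thr1.r0,thr1.r1)
under TSO → (0,0), (0,2), (2,2)
claimed∖TSO = {(2,0)}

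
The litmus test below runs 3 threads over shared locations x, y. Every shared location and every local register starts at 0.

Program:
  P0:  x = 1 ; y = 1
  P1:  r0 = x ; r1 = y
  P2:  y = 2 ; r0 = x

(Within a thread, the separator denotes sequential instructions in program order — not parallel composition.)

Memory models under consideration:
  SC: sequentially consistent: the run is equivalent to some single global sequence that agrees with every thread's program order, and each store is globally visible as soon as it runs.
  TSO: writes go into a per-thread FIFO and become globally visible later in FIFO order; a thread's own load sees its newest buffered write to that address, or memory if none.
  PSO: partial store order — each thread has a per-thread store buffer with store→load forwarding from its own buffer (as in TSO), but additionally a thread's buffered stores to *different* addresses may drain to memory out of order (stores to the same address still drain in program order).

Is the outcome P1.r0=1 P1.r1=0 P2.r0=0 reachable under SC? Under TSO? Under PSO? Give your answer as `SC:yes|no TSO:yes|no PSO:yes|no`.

outcome vector order: (P1.r0,P1.r1,P2.r0)
under SC → 000 001 010 011 020 021 101 110 111 120 121
under TSO → 000 001 010 011 020 021 100 101 110 111 120 121
under PSO → 000 001 010 011 020 021 100 101 110 111 120 121
target 100 ∈ {TSO,PSO}

SC:no TSO:yes PSO:yes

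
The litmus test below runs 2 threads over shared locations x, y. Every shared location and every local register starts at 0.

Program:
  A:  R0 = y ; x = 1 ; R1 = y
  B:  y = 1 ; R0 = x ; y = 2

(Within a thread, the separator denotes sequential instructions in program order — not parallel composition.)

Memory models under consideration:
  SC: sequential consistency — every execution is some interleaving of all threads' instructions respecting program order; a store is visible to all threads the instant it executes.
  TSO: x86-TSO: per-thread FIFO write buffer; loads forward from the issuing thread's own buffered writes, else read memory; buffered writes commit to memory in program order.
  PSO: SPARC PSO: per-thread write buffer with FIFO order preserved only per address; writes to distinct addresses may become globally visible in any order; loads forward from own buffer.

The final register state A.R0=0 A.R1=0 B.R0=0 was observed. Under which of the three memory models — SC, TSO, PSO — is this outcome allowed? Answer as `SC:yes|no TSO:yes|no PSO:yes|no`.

SC:no TSO:yes PSO:yes

outcome vector order: (A.R0,A.R1,B.R0)
[SC] allowed = {001, 010, 011, 020, 021, 110, 111, 120, 121, 220}
[TSO] allowed = {000, 001, 010, 011, 020, 021, 110, 111, 120, 121, 220}
[PSO] allowed = {000, 001, 010, 011, 020, 021, 110, 111, 120, 121, 220}
target 000 ∈ {TSO,PSO}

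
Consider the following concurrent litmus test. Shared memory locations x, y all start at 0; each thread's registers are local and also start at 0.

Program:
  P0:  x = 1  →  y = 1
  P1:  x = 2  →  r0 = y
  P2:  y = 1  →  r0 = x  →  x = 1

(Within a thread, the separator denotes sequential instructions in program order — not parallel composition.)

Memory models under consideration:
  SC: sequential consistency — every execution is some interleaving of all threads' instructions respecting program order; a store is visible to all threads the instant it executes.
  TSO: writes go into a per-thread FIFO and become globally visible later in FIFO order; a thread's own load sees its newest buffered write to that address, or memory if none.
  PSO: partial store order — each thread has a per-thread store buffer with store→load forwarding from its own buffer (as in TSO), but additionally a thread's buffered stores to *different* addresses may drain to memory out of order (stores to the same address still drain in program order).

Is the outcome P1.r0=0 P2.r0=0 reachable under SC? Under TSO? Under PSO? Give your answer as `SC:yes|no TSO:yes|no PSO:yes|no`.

outcome vector order: (P1.r0,P2.r0)
[SC] allowed = {<0 1> <0 2> <1 0> <1 1> <1 2>}
[TSO] allowed = {<0 0> <0 1> <0 2> <1 0> <1 1> <1 2>}
[PSO] allowed = {<0 0> <0 1> <0 2> <1 0> <1 1> <1 2>}
target <0 0> ∈ {TSO,PSO}

SC:no TSO:yes PSO:yes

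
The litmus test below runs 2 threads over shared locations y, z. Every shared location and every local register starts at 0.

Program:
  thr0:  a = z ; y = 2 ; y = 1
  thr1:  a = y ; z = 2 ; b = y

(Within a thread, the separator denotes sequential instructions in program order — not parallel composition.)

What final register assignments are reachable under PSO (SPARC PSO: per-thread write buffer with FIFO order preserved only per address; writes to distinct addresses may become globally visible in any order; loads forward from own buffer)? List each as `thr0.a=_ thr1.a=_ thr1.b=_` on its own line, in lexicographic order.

outcome vector order: (thr0.a,thr1.a,thr1.b)
|PSO outcomes| = 9

thr0.a=0 thr1.a=0 thr1.b=0
thr0.a=0 thr1.a=0 thr1.b=1
thr0.a=0 thr1.a=0 thr1.b=2
thr0.a=0 thr1.a=1 thr1.b=1
thr0.a=0 thr1.a=2 thr1.b=1
thr0.a=0 thr1.a=2 thr1.b=2
thr0.a=2 thr1.a=0 thr1.b=0
thr0.a=2 thr1.a=0 thr1.b=1
thr0.a=2 thr1.a=0 thr1.b=2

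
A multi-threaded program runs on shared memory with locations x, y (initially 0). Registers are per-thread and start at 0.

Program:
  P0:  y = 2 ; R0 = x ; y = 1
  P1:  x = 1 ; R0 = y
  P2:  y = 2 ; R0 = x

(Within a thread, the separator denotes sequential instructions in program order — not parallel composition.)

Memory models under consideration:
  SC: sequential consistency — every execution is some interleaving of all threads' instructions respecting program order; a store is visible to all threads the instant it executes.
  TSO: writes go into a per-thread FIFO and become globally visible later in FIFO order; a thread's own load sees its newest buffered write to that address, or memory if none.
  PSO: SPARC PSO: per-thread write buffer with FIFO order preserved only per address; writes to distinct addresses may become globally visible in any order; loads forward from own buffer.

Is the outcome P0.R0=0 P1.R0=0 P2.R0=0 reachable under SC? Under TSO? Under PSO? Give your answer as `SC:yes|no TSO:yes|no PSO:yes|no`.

SC:no TSO:yes PSO:yes

outcome vector order: (P0.R0,P1.R0,P2.R0)
SC: 9 outcomes — {(0,1,0), (0,1,1), (0,2,0), (0,2,1), (1,0,1), (1,1,0), (1,1,1), (1,2,0), (1,2,1)}
TSO: 12 outcomes — {(0,0,0), (0,0,1), (0,1,0), (0,1,1), (0,2,0), (0,2,1), (1,0,0), (1,0,1), (1,1,0), (1,1,1), (1,2,0), (1,2,1)}
PSO: 12 outcomes — {(0,0,0), (0,0,1), (0,1,0), (0,1,1), (0,2,0), (0,2,1), (1,0,0), (1,0,1), (1,1,0), (1,1,1), (1,2,0), (1,2,1)}
target (0,0,0) ∈ {TSO,PSO}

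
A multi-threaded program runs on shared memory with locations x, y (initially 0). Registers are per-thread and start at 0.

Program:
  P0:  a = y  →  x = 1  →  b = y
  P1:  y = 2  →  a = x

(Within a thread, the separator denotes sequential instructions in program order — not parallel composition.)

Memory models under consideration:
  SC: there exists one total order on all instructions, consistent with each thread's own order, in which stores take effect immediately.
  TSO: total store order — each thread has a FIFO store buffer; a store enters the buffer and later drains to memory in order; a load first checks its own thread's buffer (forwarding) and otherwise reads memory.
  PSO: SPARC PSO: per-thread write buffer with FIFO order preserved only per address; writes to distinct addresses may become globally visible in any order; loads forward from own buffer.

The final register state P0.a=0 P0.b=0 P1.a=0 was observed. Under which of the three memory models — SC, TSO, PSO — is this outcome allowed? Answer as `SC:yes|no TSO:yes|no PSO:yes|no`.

SC:no TSO:yes PSO:yes

outcome vector order: (P0.a,P0.b,P1.a)
SC (5): 0/0/1; 0/2/0; 0/2/1; 2/2/0; 2/2/1
TSO (6): 0/0/0; 0/0/1; 0/2/0; 0/2/1; 2/2/0; 2/2/1
PSO (6): 0/0/0; 0/0/1; 0/2/0; 0/2/1; 2/2/0; 2/2/1
target 0/0/0 ∈ {TSO,PSO}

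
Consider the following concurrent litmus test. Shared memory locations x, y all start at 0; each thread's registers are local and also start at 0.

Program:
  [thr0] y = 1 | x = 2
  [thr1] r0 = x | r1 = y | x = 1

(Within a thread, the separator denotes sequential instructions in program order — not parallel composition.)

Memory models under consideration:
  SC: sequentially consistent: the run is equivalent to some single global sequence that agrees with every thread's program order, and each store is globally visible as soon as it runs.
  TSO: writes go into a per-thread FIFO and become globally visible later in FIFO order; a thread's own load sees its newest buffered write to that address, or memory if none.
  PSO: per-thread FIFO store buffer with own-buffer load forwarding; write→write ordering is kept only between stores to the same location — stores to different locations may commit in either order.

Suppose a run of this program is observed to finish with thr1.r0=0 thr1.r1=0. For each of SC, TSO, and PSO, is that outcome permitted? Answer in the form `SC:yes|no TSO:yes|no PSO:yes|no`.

outcome vector order: (thr1.r0,thr1.r1)
SC (3): 0/0; 0/1; 2/1
TSO (3): 0/0; 0/1; 2/1
PSO (4): 0/0; 0/1; 2/0; 2/1
target 0/0 ∈ {SC,TSO,PSO}

SC:yes TSO:yes PSO:yes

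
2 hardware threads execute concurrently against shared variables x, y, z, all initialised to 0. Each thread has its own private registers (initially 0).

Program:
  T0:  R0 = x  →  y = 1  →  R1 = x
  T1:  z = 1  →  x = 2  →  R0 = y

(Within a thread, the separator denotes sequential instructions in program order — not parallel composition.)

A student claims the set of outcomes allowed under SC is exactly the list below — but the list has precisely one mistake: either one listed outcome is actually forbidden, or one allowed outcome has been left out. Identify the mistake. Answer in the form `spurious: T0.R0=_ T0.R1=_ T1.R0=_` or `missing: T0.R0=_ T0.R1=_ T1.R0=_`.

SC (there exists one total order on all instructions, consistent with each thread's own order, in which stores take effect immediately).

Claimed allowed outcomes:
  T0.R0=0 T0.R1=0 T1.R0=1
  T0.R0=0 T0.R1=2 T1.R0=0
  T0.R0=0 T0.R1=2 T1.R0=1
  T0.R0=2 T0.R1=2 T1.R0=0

outcome vector order: (T0.R0,T0.R1,T1.R0)
SC: 5 outcomes — {001, 020, 021, 220, 221}
SC∖claimed = {221}

missing: T0.R0=2 T0.R1=2 T1.R0=1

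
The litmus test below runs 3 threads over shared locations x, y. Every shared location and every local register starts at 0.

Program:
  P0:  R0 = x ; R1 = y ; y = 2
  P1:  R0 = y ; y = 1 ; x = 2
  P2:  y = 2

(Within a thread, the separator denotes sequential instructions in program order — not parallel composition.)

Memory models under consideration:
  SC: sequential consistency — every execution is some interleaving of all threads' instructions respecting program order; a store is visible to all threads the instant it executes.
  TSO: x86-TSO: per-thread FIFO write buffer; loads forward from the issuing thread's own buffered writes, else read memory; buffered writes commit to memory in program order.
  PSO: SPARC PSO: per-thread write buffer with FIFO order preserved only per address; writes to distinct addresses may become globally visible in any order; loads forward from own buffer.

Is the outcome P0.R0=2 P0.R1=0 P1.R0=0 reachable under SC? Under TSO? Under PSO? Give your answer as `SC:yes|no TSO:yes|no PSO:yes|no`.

SC:no TSO:no PSO:yes

outcome vector order: (P0.R0,P0.R1,P1.R0)
SC: 9 outcomes — {<0 0 0>, <0 0 2>, <0 1 0>, <0 1 2>, <0 2 0>, <0 2 2>, <2 1 0>, <2 1 2>, <2 2 0>}
TSO: 9 outcomes — {<0 0 0>, <0 0 2>, <0 1 0>, <0 1 2>, <0 2 0>, <0 2 2>, <2 1 0>, <2 1 2>, <2 2 0>}
PSO: 11 outcomes — {<0 0 0>, <0 0 2>, <0 1 0>, <0 1 2>, <0 2 0>, <0 2 2>, <2 0 0>, <2 1 0>, <2 1 2>, <2 2 0>, <2 2 2>}
target <2 0 0> ∈ {PSO}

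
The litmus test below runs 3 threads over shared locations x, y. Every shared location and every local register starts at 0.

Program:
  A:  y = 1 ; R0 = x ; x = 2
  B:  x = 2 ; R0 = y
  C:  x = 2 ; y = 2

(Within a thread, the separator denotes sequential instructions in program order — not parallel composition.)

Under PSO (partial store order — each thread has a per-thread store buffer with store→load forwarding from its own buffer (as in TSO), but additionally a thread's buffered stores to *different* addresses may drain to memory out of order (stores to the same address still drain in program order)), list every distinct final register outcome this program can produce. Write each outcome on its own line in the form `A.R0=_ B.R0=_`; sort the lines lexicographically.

A.R0=0 B.R0=0
A.R0=0 B.R0=1
A.R0=0 B.R0=2
A.R0=2 B.R0=0
A.R0=2 B.R0=1
A.R0=2 B.R0=2

outcome vector order: (A.R0,B.R0)
|PSO outcomes| = 6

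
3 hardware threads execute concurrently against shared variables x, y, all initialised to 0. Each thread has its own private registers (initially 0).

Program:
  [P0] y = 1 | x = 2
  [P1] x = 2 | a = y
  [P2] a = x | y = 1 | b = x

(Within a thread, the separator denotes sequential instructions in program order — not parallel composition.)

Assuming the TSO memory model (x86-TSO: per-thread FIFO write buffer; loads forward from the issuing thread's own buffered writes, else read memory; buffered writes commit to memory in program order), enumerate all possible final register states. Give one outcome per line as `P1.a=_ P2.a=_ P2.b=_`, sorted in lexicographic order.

outcome vector order: (P1.a,P2.a,P2.b)
|TSO outcomes| = 6

P1.a=0 P2.a=0 P2.b=0
P1.a=0 P2.a=0 P2.b=2
P1.a=0 P2.a=2 P2.b=2
P1.a=1 P2.a=0 P2.b=0
P1.a=1 P2.a=0 P2.b=2
P1.a=1 P2.a=2 P2.b=2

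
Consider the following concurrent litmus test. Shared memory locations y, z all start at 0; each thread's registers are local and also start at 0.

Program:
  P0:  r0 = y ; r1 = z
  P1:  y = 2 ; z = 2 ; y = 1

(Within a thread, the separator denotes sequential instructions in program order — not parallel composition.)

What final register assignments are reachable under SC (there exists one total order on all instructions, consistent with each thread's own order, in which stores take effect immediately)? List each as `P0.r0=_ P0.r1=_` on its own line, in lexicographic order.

outcome vector order: (P0.r0,P0.r1)
|SC outcomes| = 5

P0.r0=0 P0.r1=0
P0.r0=0 P0.r1=2
P0.r0=1 P0.r1=2
P0.r0=2 P0.r1=0
P0.r0=2 P0.r1=2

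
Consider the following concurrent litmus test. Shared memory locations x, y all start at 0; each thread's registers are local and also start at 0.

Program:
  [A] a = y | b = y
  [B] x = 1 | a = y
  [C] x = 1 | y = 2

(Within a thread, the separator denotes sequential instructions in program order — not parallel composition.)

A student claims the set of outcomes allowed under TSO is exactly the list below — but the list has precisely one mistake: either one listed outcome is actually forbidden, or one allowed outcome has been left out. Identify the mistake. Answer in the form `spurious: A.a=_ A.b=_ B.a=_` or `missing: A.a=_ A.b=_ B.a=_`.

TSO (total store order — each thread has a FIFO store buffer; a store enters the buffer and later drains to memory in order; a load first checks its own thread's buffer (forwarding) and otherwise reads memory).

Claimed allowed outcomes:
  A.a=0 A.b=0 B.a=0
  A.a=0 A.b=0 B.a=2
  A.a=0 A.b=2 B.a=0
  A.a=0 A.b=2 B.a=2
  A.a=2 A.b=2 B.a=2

outcome vector order: (A.a,A.b,B.a)
under TSO → (0,0,0) (0,0,2) (0,2,0) (0,2,2) (2,2,0) (2,2,2)
TSO∖claimed = {(2,2,0)}

missing: A.a=2 A.b=2 B.a=0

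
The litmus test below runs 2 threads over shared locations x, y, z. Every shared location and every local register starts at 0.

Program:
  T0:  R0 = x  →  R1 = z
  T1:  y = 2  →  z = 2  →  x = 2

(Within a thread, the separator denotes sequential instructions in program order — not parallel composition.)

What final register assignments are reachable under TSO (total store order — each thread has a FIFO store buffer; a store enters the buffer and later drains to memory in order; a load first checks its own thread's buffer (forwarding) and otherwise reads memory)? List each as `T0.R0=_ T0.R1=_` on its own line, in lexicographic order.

outcome vector order: (T0.R0,T0.R1)
|TSO outcomes| = 3

T0.R0=0 T0.R1=0
T0.R0=0 T0.R1=2
T0.R0=2 T0.R1=2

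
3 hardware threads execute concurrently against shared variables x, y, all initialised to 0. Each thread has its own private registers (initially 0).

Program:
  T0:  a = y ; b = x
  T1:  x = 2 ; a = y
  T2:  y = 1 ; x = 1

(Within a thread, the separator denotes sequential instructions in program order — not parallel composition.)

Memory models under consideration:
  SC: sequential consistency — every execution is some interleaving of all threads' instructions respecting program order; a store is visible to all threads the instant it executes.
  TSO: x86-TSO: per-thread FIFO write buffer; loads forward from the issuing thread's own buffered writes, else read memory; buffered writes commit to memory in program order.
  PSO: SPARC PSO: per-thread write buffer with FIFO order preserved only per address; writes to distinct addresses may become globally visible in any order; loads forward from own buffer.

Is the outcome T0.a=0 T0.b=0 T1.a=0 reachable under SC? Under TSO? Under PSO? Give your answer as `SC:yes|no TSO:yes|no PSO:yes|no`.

outcome vector order: (T0.a,T0.b,T1.a)
SC: 11 outcomes — {<0 0 0>, <0 0 1>, <0 1 0>, <0 1 1>, <0 2 0>, <0 2 1>, <1 0 1>, <1 1 0>, <1 1 1>, <1 2 0>, <1 2 1>}
TSO: 12 outcomes — {<0 0 0>, <0 0 1>, <0 1 0>, <0 1 1>, <0 2 0>, <0 2 1>, <1 0 0>, <1 0 1>, <1 1 0>, <1 1 1>, <1 2 0>, <1 2 1>}
PSO: 12 outcomes — {<0 0 0>, <0 0 1>, <0 1 0>, <0 1 1>, <0 2 0>, <0 2 1>, <1 0 0>, <1 0 1>, <1 1 0>, <1 1 1>, <1 2 0>, <1 2 1>}
target <0 0 0> ∈ {SC,TSO,PSO}

SC:yes TSO:yes PSO:yes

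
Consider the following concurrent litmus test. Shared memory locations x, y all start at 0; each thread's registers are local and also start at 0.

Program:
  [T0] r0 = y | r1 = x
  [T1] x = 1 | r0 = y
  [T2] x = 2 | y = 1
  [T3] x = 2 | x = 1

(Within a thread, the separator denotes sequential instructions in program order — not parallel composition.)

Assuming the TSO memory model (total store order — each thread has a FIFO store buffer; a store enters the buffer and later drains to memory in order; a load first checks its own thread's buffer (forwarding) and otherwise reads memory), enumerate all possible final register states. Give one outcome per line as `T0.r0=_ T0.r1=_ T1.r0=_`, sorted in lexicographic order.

T0.r0=0 T0.r1=0 T1.r0=0
T0.r0=0 T0.r1=0 T1.r0=1
T0.r0=0 T0.r1=1 T1.r0=0
T0.r0=0 T0.r1=1 T1.r0=1
T0.r0=0 T0.r1=2 T1.r0=0
T0.r0=0 T0.r1=2 T1.r0=1
T0.r0=1 T0.r1=1 T1.r0=0
T0.r0=1 T0.r1=1 T1.r0=1
T0.r0=1 T0.r1=2 T1.r0=0
T0.r0=1 T0.r1=2 T1.r0=1

outcome vector order: (T0.r0,T0.r1,T1.r0)
|TSO outcomes| = 10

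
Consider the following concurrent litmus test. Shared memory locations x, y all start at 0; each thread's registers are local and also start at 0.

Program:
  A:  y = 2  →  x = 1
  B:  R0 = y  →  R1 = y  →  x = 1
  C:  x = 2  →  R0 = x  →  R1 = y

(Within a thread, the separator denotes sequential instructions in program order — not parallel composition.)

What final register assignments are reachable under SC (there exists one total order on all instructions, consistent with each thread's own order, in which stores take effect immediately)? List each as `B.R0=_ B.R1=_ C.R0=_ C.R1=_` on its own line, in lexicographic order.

B.R0=0 B.R1=0 C.R0=1 C.R1=0
B.R0=0 B.R1=0 C.R0=1 C.R1=2
B.R0=0 B.R1=0 C.R0=2 C.R1=0
B.R0=0 B.R1=0 C.R0=2 C.R1=2
B.R0=0 B.R1=2 C.R0=1 C.R1=2
B.R0=0 B.R1=2 C.R0=2 C.R1=0
B.R0=0 B.R1=2 C.R0=2 C.R1=2
B.R0=2 B.R1=2 C.R0=1 C.R1=2
B.R0=2 B.R1=2 C.R0=2 C.R1=0
B.R0=2 B.R1=2 C.R0=2 C.R1=2

outcome vector order: (B.R0,B.R1,C.R0,C.R1)
|SC outcomes| = 10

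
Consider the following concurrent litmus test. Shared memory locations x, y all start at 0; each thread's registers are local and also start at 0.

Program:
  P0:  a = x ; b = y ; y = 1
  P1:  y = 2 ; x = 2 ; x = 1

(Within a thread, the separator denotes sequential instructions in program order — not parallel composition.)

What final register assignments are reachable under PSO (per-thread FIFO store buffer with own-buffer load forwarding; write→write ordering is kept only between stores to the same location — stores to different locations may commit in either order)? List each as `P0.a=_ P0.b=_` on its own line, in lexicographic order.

P0.a=0 P0.b=0
P0.a=0 P0.b=2
P0.a=1 P0.b=0
P0.a=1 P0.b=2
P0.a=2 P0.b=0
P0.a=2 P0.b=2

outcome vector order: (P0.a,P0.b)
|PSO outcomes| = 6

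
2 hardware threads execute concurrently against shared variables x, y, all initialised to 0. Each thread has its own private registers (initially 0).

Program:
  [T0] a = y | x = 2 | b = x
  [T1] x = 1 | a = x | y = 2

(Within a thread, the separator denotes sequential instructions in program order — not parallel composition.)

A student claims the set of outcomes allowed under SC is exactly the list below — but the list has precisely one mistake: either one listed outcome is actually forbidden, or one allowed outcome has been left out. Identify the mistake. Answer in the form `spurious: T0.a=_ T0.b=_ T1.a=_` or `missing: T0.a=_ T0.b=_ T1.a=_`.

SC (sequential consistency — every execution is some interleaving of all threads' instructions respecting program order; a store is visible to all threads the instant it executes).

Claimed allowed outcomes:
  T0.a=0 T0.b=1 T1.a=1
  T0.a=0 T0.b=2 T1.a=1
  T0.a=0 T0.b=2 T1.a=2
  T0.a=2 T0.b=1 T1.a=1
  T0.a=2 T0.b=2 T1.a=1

outcome vector order: (T0.a,T0.b,T1.a)
under SC → 0/1/1 0/2/1 0/2/2 2/2/1
claimed∖SC = {2/1/1}

spurious: T0.a=2 T0.b=1 T1.a=1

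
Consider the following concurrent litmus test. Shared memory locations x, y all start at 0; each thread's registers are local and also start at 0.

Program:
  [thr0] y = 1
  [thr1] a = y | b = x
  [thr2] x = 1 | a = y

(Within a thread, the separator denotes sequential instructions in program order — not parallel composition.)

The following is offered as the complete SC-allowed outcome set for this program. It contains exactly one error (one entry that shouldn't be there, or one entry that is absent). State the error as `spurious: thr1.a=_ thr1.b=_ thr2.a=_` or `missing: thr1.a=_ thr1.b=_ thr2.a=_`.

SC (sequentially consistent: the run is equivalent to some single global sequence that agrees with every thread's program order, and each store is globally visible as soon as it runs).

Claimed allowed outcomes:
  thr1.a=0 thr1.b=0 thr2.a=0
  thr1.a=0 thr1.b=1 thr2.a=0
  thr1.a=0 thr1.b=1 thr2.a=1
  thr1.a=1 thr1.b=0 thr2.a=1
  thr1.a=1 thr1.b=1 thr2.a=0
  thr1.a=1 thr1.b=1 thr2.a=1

outcome vector order: (thr1.a,thr1.b,thr2.a)
under SC → (0,0,0), (0,0,1), (0,1,0), (0,1,1), (1,0,1), (1,1,0), (1,1,1)
SC∖claimed = {(0,0,1)}

missing: thr1.a=0 thr1.b=0 thr2.a=1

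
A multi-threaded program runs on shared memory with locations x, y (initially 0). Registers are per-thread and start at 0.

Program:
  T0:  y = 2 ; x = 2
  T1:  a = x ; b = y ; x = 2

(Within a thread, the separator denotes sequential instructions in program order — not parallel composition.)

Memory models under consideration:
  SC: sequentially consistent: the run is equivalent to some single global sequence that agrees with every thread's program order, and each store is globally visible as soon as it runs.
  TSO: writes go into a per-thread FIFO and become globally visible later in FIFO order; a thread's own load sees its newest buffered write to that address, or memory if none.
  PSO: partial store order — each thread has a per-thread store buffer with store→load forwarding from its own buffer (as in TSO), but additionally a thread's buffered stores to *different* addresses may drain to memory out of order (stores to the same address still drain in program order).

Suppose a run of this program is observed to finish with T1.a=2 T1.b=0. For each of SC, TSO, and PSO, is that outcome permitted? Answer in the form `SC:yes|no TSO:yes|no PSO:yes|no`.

outcome vector order: (T1.a,T1.b)
under SC → <0 0>, <0 2>, <2 2>
under TSO → <0 0>, <0 2>, <2 2>
under PSO → <0 0>, <0 2>, <2 0>, <2 2>
target <2 0> ∈ {PSO}

SC:no TSO:no PSO:yes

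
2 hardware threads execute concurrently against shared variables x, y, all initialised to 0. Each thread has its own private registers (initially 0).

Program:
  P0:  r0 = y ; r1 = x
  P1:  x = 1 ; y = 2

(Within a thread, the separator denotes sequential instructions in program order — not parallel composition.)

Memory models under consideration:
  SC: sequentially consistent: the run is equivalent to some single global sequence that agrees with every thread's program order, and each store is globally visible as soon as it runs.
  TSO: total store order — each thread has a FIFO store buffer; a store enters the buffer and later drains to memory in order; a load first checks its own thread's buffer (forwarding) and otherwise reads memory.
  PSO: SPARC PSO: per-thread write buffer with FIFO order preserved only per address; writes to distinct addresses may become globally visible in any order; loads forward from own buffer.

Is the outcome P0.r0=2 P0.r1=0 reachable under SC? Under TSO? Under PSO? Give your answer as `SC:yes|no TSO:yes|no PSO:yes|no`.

SC:no TSO:no PSO:yes

outcome vector order: (P0.r0,P0.r1)
SC (3): (0,0) (0,1) (2,1)
TSO (3): (0,0) (0,1) (2,1)
PSO (4): (0,0) (0,1) (2,0) (2,1)
target (2,0) ∈ {PSO}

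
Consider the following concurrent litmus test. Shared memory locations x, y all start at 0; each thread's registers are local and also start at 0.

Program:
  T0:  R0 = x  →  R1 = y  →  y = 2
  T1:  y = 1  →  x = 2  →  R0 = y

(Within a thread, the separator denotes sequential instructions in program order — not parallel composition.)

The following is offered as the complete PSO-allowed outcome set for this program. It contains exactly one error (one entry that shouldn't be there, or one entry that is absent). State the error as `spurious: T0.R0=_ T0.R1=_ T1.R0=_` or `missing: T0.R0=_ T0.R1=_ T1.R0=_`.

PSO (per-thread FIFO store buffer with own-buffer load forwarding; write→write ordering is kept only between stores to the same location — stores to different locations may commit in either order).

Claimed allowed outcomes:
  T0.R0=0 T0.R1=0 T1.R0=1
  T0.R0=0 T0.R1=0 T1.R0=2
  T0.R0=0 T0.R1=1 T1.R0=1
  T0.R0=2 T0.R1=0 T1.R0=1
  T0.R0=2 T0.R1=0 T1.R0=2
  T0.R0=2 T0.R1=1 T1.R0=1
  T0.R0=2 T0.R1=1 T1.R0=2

missing: T0.R0=0 T0.R1=1 T1.R0=2

outcome vector order: (T0.R0,T0.R1,T1.R0)
PSO: 8 outcomes — {001, 002, 011, 012, 201, 202, 211, 212}
PSO∖claimed = {012}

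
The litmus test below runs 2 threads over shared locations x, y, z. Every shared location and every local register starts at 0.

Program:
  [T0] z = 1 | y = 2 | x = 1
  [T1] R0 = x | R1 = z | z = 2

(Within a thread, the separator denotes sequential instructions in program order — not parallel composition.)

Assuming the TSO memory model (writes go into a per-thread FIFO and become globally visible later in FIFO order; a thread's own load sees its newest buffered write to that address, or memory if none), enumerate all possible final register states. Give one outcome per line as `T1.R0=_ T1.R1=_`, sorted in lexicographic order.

T1.R0=0 T1.R1=0
T1.R0=0 T1.R1=1
T1.R0=1 T1.R1=1

outcome vector order: (T1.R0,T1.R1)
|TSO outcomes| = 3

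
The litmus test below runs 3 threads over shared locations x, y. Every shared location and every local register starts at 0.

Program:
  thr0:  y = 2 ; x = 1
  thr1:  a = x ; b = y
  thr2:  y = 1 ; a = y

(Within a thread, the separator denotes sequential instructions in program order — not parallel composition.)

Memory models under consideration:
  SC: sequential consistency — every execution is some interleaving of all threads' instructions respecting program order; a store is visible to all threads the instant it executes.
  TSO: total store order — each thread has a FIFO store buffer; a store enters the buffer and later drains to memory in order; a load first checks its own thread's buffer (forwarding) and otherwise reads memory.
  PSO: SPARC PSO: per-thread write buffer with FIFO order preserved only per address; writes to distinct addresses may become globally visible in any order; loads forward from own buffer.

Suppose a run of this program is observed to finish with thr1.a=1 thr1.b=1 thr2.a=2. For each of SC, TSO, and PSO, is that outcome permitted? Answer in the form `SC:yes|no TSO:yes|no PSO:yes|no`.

outcome vector order: (thr1.a,thr1.b,thr2.a)
SC: 9 outcomes — {0/0/1, 0/0/2, 0/1/1, 0/1/2, 0/2/1, 0/2/2, 1/1/1, 1/2/1, 1/2/2}
TSO: 9 outcomes — {0/0/1, 0/0/2, 0/1/1, 0/1/2, 0/2/1, 0/2/2, 1/1/1, 1/2/1, 1/2/2}
PSO: 12 outcomes — {0/0/1, 0/0/2, 0/1/1, 0/1/2, 0/2/1, 0/2/2, 1/0/1, 1/0/2, 1/1/1, 1/1/2, 1/2/1, 1/2/2}
target 1/1/2 ∈ {PSO}

SC:no TSO:no PSO:yes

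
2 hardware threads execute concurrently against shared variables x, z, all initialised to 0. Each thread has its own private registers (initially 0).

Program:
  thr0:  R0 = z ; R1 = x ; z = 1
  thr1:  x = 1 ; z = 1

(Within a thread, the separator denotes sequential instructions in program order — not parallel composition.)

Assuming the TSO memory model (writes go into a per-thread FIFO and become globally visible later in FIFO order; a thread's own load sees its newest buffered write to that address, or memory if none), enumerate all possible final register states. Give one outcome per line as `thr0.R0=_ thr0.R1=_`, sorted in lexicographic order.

thr0.R0=0 thr0.R1=0
thr0.R0=0 thr0.R1=1
thr0.R0=1 thr0.R1=1

outcome vector order: (thr0.R0,thr0.R1)
|TSO outcomes| = 3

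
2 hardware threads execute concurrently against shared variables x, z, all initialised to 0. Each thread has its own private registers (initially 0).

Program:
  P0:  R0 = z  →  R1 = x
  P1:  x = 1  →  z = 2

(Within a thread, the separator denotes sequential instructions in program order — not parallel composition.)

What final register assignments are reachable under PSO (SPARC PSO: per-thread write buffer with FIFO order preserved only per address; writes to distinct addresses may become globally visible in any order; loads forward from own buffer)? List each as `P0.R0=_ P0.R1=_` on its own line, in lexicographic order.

P0.R0=0 P0.R1=0
P0.R0=0 P0.R1=1
P0.R0=2 P0.R1=0
P0.R0=2 P0.R1=1

outcome vector order: (P0.R0,P0.R1)
|PSO outcomes| = 4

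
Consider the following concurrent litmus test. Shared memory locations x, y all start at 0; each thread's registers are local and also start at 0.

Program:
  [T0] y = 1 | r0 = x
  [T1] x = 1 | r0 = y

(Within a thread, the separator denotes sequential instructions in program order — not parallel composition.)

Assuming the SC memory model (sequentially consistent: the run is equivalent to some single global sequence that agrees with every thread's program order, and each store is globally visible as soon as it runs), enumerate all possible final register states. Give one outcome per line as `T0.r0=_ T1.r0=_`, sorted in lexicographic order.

outcome vector order: (T0.r0,T1.r0)
|SC outcomes| = 3

T0.r0=0 T1.r0=1
T0.r0=1 T1.r0=0
T0.r0=1 T1.r0=1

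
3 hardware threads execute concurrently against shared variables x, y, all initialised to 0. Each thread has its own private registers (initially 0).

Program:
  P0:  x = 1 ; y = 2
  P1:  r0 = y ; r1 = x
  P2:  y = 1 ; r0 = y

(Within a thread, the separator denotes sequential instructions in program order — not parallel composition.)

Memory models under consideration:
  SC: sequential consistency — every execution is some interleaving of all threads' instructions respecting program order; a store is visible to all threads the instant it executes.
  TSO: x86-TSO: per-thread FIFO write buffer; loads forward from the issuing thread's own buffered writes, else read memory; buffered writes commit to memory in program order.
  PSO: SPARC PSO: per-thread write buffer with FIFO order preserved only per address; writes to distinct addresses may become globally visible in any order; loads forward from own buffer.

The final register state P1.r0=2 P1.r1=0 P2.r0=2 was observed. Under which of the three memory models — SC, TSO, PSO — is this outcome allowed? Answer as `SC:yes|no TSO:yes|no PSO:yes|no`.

SC:no TSO:no PSO:yes

outcome vector order: (P1.r0,P1.r1,P2.r0)
under SC → 001, 002, 011, 012, 101, 102, 111, 112, 211, 212
under TSO → 001, 002, 011, 012, 101, 102, 111, 112, 211, 212
under PSO → 001, 002, 011, 012, 101, 102, 111, 112, 201, 202, 211, 212
target 202 ∈ {PSO}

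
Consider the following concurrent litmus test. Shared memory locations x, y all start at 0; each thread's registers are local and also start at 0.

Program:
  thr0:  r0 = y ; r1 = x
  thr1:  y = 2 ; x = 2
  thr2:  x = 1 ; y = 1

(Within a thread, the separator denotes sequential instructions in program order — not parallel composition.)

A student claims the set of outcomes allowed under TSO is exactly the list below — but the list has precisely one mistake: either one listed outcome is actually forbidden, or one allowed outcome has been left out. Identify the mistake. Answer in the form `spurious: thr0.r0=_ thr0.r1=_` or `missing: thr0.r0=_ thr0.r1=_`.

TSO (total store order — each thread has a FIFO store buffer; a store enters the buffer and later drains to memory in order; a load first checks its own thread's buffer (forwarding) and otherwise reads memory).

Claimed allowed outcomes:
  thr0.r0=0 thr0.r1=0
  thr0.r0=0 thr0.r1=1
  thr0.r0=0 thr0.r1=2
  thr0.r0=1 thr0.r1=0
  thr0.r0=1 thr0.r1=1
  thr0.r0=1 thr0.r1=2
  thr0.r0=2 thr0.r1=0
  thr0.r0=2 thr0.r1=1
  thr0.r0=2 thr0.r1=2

spurious: thr0.r0=1 thr0.r1=0

outcome vector order: (thr0.r0,thr0.r1)
under TSO → 0/0; 0/1; 0/2; 1/1; 1/2; 2/0; 2/1; 2/2
claimed∖TSO = {1/0}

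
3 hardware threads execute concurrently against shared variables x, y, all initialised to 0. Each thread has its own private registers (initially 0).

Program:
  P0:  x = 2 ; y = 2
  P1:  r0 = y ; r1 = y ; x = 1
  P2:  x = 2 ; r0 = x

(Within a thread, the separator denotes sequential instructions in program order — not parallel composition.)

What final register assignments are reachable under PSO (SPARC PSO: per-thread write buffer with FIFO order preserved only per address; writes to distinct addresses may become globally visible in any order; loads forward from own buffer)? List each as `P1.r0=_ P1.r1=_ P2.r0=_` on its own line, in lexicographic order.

outcome vector order: (P1.r0,P1.r1,P2.r0)
|PSO outcomes| = 6

P1.r0=0 P1.r1=0 P2.r0=1
P1.r0=0 P1.r1=0 P2.r0=2
P1.r0=0 P1.r1=2 P2.r0=1
P1.r0=0 P1.r1=2 P2.r0=2
P1.r0=2 P1.r1=2 P2.r0=1
P1.r0=2 P1.r1=2 P2.r0=2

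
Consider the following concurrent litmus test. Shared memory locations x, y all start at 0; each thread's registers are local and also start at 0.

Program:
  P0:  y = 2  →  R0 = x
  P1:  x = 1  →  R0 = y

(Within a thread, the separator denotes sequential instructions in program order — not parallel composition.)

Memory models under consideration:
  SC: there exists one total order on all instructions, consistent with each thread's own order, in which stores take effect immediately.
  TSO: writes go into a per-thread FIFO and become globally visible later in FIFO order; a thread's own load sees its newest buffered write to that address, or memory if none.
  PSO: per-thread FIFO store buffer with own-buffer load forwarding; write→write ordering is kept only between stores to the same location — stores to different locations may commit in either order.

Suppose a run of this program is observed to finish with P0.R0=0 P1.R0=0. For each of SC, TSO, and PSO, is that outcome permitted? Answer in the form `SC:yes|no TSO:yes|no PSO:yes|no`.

SC:no TSO:yes PSO:yes

outcome vector order: (P0.R0,P1.R0)
SC: 3 outcomes — {<0 2> <1 0> <1 2>}
TSO: 4 outcomes — {<0 0> <0 2> <1 0> <1 2>}
PSO: 4 outcomes — {<0 0> <0 2> <1 0> <1 2>}
target <0 0> ∈ {TSO,PSO}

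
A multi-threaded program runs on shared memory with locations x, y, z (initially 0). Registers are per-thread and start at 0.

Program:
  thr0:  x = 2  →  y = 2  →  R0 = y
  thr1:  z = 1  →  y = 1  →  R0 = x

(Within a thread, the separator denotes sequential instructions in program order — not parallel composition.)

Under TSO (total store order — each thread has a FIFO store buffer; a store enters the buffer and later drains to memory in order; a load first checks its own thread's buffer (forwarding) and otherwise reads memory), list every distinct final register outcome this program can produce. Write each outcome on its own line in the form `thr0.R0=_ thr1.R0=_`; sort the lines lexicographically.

thr0.R0=1 thr1.R0=0
thr0.R0=1 thr1.R0=2
thr0.R0=2 thr1.R0=0
thr0.R0=2 thr1.R0=2

outcome vector order: (thr0.R0,thr1.R0)
|TSO outcomes| = 4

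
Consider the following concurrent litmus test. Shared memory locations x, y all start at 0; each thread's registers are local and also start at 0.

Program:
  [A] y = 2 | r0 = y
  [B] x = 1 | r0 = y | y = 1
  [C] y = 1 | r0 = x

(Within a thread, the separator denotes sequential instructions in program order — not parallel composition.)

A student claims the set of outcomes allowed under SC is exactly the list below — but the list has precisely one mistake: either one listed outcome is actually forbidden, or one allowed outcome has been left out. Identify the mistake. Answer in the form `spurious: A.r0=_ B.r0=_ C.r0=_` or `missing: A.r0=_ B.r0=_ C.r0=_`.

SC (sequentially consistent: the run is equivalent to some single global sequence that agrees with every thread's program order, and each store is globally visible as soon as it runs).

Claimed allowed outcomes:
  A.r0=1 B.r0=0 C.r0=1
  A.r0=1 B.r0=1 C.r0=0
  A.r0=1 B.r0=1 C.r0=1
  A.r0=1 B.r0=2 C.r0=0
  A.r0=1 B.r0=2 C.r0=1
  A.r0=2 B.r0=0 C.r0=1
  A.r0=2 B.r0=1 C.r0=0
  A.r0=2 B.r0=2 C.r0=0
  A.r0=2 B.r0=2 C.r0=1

missing: A.r0=2 B.r0=1 C.r0=1

outcome vector order: (A.r0,B.r0,C.r0)
under SC → 101 110 111 120 121 201 210 211 220 221
SC∖claimed = {211}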